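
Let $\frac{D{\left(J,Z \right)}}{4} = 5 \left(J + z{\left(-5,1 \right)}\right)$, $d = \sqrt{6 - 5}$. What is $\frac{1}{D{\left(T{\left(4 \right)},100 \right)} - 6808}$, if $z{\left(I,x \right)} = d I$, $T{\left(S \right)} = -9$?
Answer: $- \frac{1}{7088} \approx -0.00014108$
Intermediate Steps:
$d = 1$ ($d = \sqrt{1} = 1$)
$z{\left(I,x \right)} = I$ ($z{\left(I,x \right)} = 1 I = I$)
$D{\left(J,Z \right)} = -100 + 20 J$ ($D{\left(J,Z \right)} = 4 \cdot 5 \left(J - 5\right) = 4 \cdot 5 \left(-5 + J\right) = 4 \left(-25 + 5 J\right) = -100 + 20 J$)
$\frac{1}{D{\left(T{\left(4 \right)},100 \right)} - 6808} = \frac{1}{\left(-100 + 20 \left(-9\right)\right) - 6808} = \frac{1}{\left(-100 - 180\right) - 6808} = \frac{1}{-280 - 6808} = \frac{1}{-7088} = - \frac{1}{7088}$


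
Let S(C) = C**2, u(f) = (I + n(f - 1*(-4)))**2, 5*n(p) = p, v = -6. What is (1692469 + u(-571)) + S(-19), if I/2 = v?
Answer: 42713879/25 ≈ 1.7086e+6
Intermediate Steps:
n(p) = p/5
I = -12 (I = 2*(-6) = -12)
u(f) = (-56/5 + f/5)**2 (u(f) = (-12 + (f - 1*(-4))/5)**2 = (-12 + (f + 4)/5)**2 = (-12 + (4 + f)/5)**2 = (-12 + (4/5 + f/5))**2 = (-56/5 + f/5)**2)
(1692469 + u(-571)) + S(-19) = (1692469 + (-56 - 571)**2/25) + (-19)**2 = (1692469 + (1/25)*(-627)**2) + 361 = (1692469 + (1/25)*393129) + 361 = (1692469 + 393129/25) + 361 = 42704854/25 + 361 = 42713879/25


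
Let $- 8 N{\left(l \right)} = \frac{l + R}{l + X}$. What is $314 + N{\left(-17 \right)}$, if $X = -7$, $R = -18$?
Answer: $\frac{60253}{192} \approx 313.82$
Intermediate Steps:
$N{\left(l \right)} = - \frac{-18 + l}{8 \left(-7 + l\right)}$ ($N{\left(l \right)} = - \frac{\left(l - 18\right) \frac{1}{l - 7}}{8} = - \frac{\left(-18 + l\right) \frac{1}{-7 + l}}{8} = - \frac{\frac{1}{-7 + l} \left(-18 + l\right)}{8} = - \frac{-18 + l}{8 \left(-7 + l\right)}$)
$314 + N{\left(-17 \right)} = 314 + \frac{18 - -17}{8 \left(-7 - 17\right)} = 314 + \frac{18 + 17}{8 \left(-24\right)} = 314 + \frac{1}{8} \left(- \frac{1}{24}\right) 35 = 314 - \frac{35}{192} = \frac{60253}{192}$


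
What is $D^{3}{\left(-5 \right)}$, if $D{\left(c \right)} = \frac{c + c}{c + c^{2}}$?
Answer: $- \frac{1}{8} \approx -0.125$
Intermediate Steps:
$D{\left(c \right)} = \frac{2 c}{c + c^{2}}$
$D^{3}{\left(-5 \right)} = \left(\frac{2}{1 - 5}\right)^{3} = \left(\frac{2}{-4}\right)^{3} = \left(2 \left(- \frac{1}{4}\right)\right)^{3} = \left(- \frac{1}{2}\right)^{3} = - \frac{1}{8}$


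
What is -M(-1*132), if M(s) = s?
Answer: 132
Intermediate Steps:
-M(-1*132) = -(-1)*132 = -1*(-132) = 132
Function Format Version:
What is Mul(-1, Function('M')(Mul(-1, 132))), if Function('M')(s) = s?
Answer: 132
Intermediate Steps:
Mul(-1, Function('M')(Mul(-1, 132))) = Mul(-1, Mul(-1, 132)) = Mul(-1, -132) = 132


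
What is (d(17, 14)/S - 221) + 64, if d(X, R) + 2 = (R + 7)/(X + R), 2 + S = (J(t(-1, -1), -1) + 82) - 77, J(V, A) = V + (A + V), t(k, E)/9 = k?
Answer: -77831/496 ≈ -156.92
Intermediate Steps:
t(k, E) = 9*k
J(V, A) = A + 2*V
S = -16 (S = -2 + (((-1 + 2*(9*(-1))) + 82) - 77) = -2 + (((-1 + 2*(-9)) + 82) - 77) = -2 + (((-1 - 18) + 82) - 77) = -2 + ((-19 + 82) - 77) = -2 + (63 - 77) = -2 - 14 = -16)
d(X, R) = -2 + (7 + R)/(R + X) (d(X, R) = -2 + (R + 7)/(X + R) = -2 + (7 + R)/(R + X))
(d(17, 14)/S - 221) + 64 = (((7 - 1*14 - 2*17)/(14 + 17))/(-16) - 221) + 64 = (((7 - 14 - 34)/31)*(-1/16) - 221) + 64 = (((1/31)*(-41))*(-1/16) - 221) + 64 = (-41/31*(-1/16) - 221) + 64 = (41/496 - 221) + 64 = -109575/496 + 64 = -77831/496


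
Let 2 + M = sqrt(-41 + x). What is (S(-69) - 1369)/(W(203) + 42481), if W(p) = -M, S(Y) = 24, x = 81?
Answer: -57139635/1804805249 - 2690*sqrt(10)/1804805249 ≈ -0.031664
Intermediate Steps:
M = -2 + 2*sqrt(10) (M = -2 + sqrt(-41 + 81) = -2 + sqrt(40) = -2 + 2*sqrt(10) ≈ 4.3246)
W(p) = 2 - 2*sqrt(10) (W(p) = -(-2 + 2*sqrt(10)) = 2 - 2*sqrt(10))
(S(-69) - 1369)/(W(203) + 42481) = (24 - 1369)/((2 - 2*sqrt(10)) + 42481) = -1345/(42483 - 2*sqrt(10))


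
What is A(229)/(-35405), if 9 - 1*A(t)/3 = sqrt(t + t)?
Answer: -27/35405 + 3*sqrt(458)/35405 ≈ 0.0010508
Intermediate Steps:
A(t) = 27 - 3*sqrt(2)*sqrt(t) (A(t) = 27 - 3*sqrt(t + t) = 27 - 3*sqrt(2)*sqrt(t))
A(229)/(-35405) = (27 - 3*sqrt(2)*sqrt(229))/(-35405) = (27 - 3*sqrt(458))*(-1/35405) = -27/35405 + 3*sqrt(458)/35405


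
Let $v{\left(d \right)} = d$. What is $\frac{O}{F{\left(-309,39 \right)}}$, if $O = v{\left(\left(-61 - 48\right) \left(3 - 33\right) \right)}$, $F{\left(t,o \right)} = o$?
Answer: $\frac{1090}{13} \approx 83.846$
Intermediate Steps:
$O = 3270$ ($O = \left(-61 - 48\right) \left(3 - 33\right) = \left(-109\right) \left(-30\right) = 3270$)
$\frac{O}{F{\left(-309,39 \right)}} = \frac{3270}{39} = 3270 \cdot \frac{1}{39} = \frac{1090}{13}$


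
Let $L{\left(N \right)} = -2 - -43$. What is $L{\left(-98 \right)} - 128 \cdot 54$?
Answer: $-6871$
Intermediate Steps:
$L{\left(N \right)} = 41$ ($L{\left(N \right)} = -2 + 43 = 41$)
$L{\left(-98 \right)} - 128 \cdot 54 = 41 - 128 \cdot 54 = 41 - 6912 = -6871$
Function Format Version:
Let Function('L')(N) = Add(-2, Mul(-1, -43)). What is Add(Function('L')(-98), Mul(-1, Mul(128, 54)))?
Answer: -6871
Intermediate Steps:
Function('L')(N) = 41 (Function('L')(N) = Add(-2, 43) = 41)
Add(Function('L')(-98), Mul(-1, Mul(128, 54))) = Add(41, Mul(-1, Mul(128, 54))) = Add(41, Mul(-1, 6912)) = Add(41, -6912) = -6871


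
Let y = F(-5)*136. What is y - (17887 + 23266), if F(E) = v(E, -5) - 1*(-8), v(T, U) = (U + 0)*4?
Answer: -42785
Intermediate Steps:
v(T, U) = 4*U (v(T, U) = U*4 = 4*U)
F(E) = -12 (F(E) = 4*(-5) - 1*(-8) = -20 + 8 = -12)
y = -1632 (y = -12*136 = -1632)
y - (17887 + 23266) = -1632 - (17887 + 23266) = -1632 - 1*41153 = -1632 - 41153 = -42785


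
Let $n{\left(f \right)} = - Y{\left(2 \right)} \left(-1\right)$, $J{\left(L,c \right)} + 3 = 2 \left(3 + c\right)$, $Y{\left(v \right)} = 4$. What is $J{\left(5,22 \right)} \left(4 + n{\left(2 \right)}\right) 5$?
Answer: $1880$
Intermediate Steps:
$J{\left(L,c \right)} = 3 + 2 c$ ($J{\left(L,c \right)} = -3 + 2 \left(3 + c\right) = -3 + \left(6 + 2 c\right) = 3 + 2 c$)
$n{\left(f \right)} = 4$ ($n{\left(f \right)} = \left(-1\right) 4 \left(-1\right) = \left(-4\right) \left(-1\right) = 4$)
$J{\left(5,22 \right)} \left(4 + n{\left(2 \right)}\right) 5 = \left(3 + 2 \cdot 22\right) \left(4 + 4\right) 5 = \left(3 + 44\right) 8 \cdot 5 = 47 \cdot 40 = 1880$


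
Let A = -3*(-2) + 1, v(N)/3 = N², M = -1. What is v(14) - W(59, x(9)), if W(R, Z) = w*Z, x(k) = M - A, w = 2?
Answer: 604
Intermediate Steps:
v(N) = 3*N²
A = 7 (A = 6 + 1 = 7)
x(k) = -8 (x(k) = -1 - 1*7 = -1 - 7 = -8)
W(R, Z) = 2*Z
v(14) - W(59, x(9)) = 3*14² - 2*(-8) = 3*196 - 1*(-16) = 588 + 16 = 604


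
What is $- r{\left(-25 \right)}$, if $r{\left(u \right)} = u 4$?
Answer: $100$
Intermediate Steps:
$r{\left(u \right)} = 4 u$
$- r{\left(-25 \right)} = - 4 \left(-25\right) = \left(-1\right) \left(-100\right) = 100$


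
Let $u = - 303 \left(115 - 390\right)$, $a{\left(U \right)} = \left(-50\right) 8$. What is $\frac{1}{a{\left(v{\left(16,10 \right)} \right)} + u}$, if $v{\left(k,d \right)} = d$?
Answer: $\frac{1}{82925} \approx 1.2059 \cdot 10^{-5}$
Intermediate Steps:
$a{\left(U \right)} = -400$
$u = 83325$ ($u = \left(-303\right) \left(-275\right) = 83325$)
$\frac{1}{a{\left(v{\left(16,10 \right)} \right)} + u} = \frac{1}{-400 + 83325} = \frac{1}{82925}$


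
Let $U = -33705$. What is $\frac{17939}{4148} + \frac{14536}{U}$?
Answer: $\frac{544338667}{139808340} \approx 3.8935$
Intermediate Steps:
$\frac{17939}{4148} + \frac{14536}{U} = \frac{17939}{4148} + \frac{14536}{-33705} = 17939 \cdot \frac{1}{4148} + 14536 \left(- \frac{1}{33705}\right) = \frac{17939}{4148} - \frac{14536}{33705} = \frac{544338667}{139808340}$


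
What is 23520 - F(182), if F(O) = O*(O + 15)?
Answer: -12334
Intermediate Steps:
F(O) = O*(15 + O)
23520 - F(182) = 23520 - 182*(15 + 182) = 23520 - 182*197 = 23520 - 1*35854 = 23520 - 35854 = -12334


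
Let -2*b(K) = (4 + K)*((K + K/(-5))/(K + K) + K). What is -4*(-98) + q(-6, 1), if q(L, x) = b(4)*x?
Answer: 1872/5 ≈ 374.40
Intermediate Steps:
b(K) = -(4 + K)*(2/5 + K)/2 (b(K) = -(4 + K)*((K + K/(-5))/(K + K) + K)/2 = -(4 + K)*((K + K*(-1/5))/((2*K)) + K)/2 = -(4 + K)*((K - K/5)*(1/(2*K)) + K)/2 = -(4 + K)*((4*K/5)*(1/(2*K)) + K)/2 = -(4 + K)*(2/5 + K)/2)
q(L, x) = -88*x/5 (q(L, x) = (-4/5 - 11/5*4 - 1/2*4**2)*x = (-4/5 - 44/5 - 1/2*16)*x = (-4/5 - 44/5 - 8)*x = -88*x/5)
-4*(-98) + q(-6, 1) = -4*(-98) - 88/5*1 = 392 - 88/5 = 1872/5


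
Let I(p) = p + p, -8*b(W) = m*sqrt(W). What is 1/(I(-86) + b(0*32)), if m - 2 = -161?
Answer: -1/172 ≈ -0.0058140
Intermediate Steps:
m = -159 (m = 2 - 161 = -159)
b(W) = 159*sqrt(W)/8 (b(W) = -(-159)*sqrt(W)/8 = 159*sqrt(W)/8)
I(p) = 2*p
1/(I(-86) + b(0*32)) = 1/(2*(-86) + 159*sqrt(0*32)/8) = 1/(-172 + 159*sqrt(0)/8) = 1/(-172 + (159/8)*0) = 1/(-172 + 0) = 1/(-172) = -1/172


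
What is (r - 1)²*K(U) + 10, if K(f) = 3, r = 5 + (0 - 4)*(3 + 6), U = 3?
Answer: 3082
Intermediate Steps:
r = -31 (r = 5 - 4*9 = 5 - 36 = -31)
(r - 1)²*K(U) + 10 = (-31 - 1)²*3 + 10 = (-32)²*3 + 10 = 1024*3 + 10 = 3072 + 10 = 3082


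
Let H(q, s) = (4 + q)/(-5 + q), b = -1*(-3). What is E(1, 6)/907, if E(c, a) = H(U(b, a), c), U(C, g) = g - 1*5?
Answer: -5/3628 ≈ -0.0013782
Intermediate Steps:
b = 3
U(C, g) = -5 + g (U(C, g) = g - 5 = -5 + g)
H(q, s) = (4 + q)/(-5 + q)
E(c, a) = (-1 + a)/(-10 + a) (E(c, a) = (4 + (-5 + a))/(-5 + (-5 + a)) = (-1 + a)/(-10 + a))
E(1, 6)/907 = ((-1 + 6)/(-10 + 6))/907 = (5/(-4))/907 = (-¼*5)/907 = (1/907)*(-5/4) = -5/3628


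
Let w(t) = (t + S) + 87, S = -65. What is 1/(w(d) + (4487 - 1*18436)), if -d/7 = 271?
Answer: -1/15824 ≈ -6.3195e-5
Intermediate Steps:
d = -1897 (d = -7*271 = -1897)
w(t) = 22 + t (w(t) = (t - 65) + 87 = (-65 + t) + 87 = 22 + t)
1/(w(d) + (4487 - 1*18436)) = 1/((22 - 1897) + (4487 - 1*18436)) = 1/(-1875 + (4487 - 18436)) = 1/(-1875 - 13949) = 1/(-15824) = -1/15824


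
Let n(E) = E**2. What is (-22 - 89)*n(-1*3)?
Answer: -999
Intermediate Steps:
(-22 - 89)*n(-1*3) = (-22 - 89)*(-1*3)**2 = -111*(-3)**2 = -111*9 = -999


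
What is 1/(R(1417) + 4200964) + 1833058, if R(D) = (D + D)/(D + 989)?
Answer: 9263837230942525/5053761109 ≈ 1.8331e+6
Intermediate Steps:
R(D) = 2*D/(989 + D) (R(D) = (2*D)/(989 + D) = 2*D/(989 + D))
1/(R(1417) + 4200964) + 1833058 = 1/(2*1417/(989 + 1417) + 4200964) + 1833058 = 1/(2*1417/2406 + 4200964) + 1833058 = 1/(2*1417*(1/2406) + 4200964) + 1833058 = 1/(1417/1203 + 4200964) + 1833058 = 1/(5053761109/1203) + 1833058 = 1203/5053761109 + 1833058 = 9263837230942525/5053761109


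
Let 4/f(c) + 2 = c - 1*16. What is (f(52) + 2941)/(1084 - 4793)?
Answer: -49999/63053 ≈ -0.79297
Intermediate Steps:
f(c) = 4/(-18 + c) (f(c) = 4/(-2 + (c - 1*16)) = 4/(-2 + (c - 16)) = 4/(-2 + (-16 + c)) = 4/(-18 + c))
(f(52) + 2941)/(1084 - 4793) = (4/(-18 + 52) + 2941)/(1084 - 4793) = (4/34 + 2941)/(-3709) = (4*(1/34) + 2941)*(-1/3709) = (2/17 + 2941)*(-1/3709) = (49999/17)*(-1/3709) = -49999/63053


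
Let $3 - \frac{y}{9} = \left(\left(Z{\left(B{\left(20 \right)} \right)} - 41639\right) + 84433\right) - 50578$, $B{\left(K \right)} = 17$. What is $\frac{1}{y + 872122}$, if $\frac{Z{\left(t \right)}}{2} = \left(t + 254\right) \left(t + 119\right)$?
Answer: $\frac{1}{278797} \approx 3.5868 \cdot 10^{-6}$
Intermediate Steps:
$Z{\left(t \right)} = 2 \left(119 + t\right) \left(254 + t\right)$ ($Z{\left(t \right)} = 2 \left(t + 254\right) \left(t + 119\right) = 2 \left(254 + t\right) \left(119 + t\right) = 2 \left(119 + t\right) \left(254 + t\right)$)
$y = -593325$ ($y = 27 - 9 \left(\left(\left(\left(60452 + 2 \cdot 17^{2} + 746 \cdot 17\right) - 41639\right) + 84433\right) - 50578\right) = 27 - 9 \left(\left(\left(\left(60452 + 2 \cdot 289 + 12682\right) - 41639\right) + 84433\right) - 50578\right) = 27 - 9 \left(\left(\left(\left(60452 + 578 + 12682\right) - 41639\right) + 84433\right) - 50578\right) = 27 - 9 \left(\left(\left(73712 - 41639\right) + 84433\right) - 50578\right) = 27 - 9 \left(\left(32073 + 84433\right) - 50578\right) = 27 - 9 \left(116506 - 50578\right) = 27 - 593352 = -593325$)
$\frac{1}{y + 872122} = \frac{1}{-593325 + 872122} = \frac{1}{278797}$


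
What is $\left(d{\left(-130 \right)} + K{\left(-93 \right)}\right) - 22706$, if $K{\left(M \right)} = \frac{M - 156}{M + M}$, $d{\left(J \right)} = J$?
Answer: $- \frac{1415749}{62} \approx -22835.0$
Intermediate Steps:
$K{\left(M \right)} = \frac{-156 + M}{2 M}$ ($K{\left(M \right)} = \frac{M - 156}{2 M} = \left(-156 + M\right) \frac{1}{2 M} = \frac{-156 + M}{2 M}$)
$\left(d{\left(-130 \right)} + K{\left(-93 \right)}\right) - 22706 = \left(-130 + \frac{-156 - 93}{2 \left(-93\right)}\right) - 22706 = \left(-130 + \frac{1}{2} \left(- \frac{1}{93}\right) \left(-249\right)\right) - 22706 = \left(-130 + \frac{83}{62}\right) - 22706 = - \frac{7977}{62} - 22706 = - \frac{1415749}{62}$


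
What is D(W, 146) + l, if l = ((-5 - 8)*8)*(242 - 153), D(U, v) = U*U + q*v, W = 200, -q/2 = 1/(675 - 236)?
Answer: 13496324/439 ≈ 30743.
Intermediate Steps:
q = -2/439 (q = -2/(675 - 236) = -2/439 ≈ -0.0045558)
D(U, v) = U**2 - 2*v/439 (D(U, v) = U*U - 2*v/439 = U**2 - 2*v/439)
l = -9256 (l = -13*8*89 = -104*89 = -9256)
D(W, 146) + l = (200**2 - 2/439*146) - 9256 = (40000 - 292/439) - 9256 = 17559708/439 - 9256 = 13496324/439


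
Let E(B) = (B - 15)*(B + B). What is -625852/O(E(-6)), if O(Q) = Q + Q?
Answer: -156463/126 ≈ -1241.8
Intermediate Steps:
E(B) = 2*B*(-15 + B) (E(B) = (-15 + B)*(2*B) = 2*B*(-15 + B))
O(Q) = 2*Q
-625852/O(E(-6)) = -625852*(-1/(24*(-15 - 6))) = -625852/(2*(2*(-6)*(-21))) = -625852/(2*252) = -625852/504 = -625852*1/504 = -156463/126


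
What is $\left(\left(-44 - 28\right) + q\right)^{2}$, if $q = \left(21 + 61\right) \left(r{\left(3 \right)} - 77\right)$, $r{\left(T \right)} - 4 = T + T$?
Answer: $30980356$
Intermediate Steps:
$r{\left(T \right)} = 4 + 2 T$ ($r{\left(T \right)} = 4 + \left(T + T\right) = 4 + 2 T$)
$q = -5494$ ($q = \left(21 + 61\right) \left(\left(4 + 2 \cdot 3\right) - 77\right) = 82 \left(\left(4 + 6\right) - 77\right) = 82 \left(10 - 77\right) = 82 \left(-67\right) = -5494$)
$\left(\left(-44 - 28\right) + q\right)^{2} = \left(\left(-44 - 28\right) - 5494\right)^{2} = \left(-72 - 5494\right)^{2} = \left(-5566\right)^{2} = 30980356$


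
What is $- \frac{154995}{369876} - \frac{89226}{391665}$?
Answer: $- \frac{10412074739}{16096387060} \approx -0.64686$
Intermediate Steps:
$- \frac{154995}{369876} - \frac{89226}{391665} = \left(-154995\right) \frac{1}{369876} - \frac{29742}{130555} = - \frac{51665}{123292} - \frac{29742}{130555} = - \frac{10412074739}{16096387060}$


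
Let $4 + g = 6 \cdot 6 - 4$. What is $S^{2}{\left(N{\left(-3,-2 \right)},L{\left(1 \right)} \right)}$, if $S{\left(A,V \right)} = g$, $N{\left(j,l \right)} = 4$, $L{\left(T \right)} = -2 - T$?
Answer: $784$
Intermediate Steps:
$g = 28$ ($g = -4 + \left(6 \cdot 6 - 4\right) = -4 + \left(36 - 4\right) = -4 + 32 = 28$)
$S{\left(A,V \right)} = 28$
$S^{2}{\left(N{\left(-3,-2 \right)},L{\left(1 \right)} \right)} = 28^{2} = 784$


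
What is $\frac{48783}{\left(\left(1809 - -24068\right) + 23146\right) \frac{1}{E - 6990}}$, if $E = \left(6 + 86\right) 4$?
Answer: $- \frac{107680342}{16341} \approx -6589.6$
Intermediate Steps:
$E = 368$ ($E = 92 \cdot 4 = 368$)
$\frac{48783}{\left(\left(1809 - -24068\right) + 23146\right) \frac{1}{E - 6990}} = \frac{48783}{\left(\left(1809 - -24068\right) + 23146\right) \frac{1}{368 - 6990}} = \frac{48783}{\left(\left(1809 + 24068\right) + 23146\right) \frac{1}{-6622}} = \frac{48783}{\left(25877 + 23146\right) \left(- \frac{1}{6622}\right)} = \frac{48783}{49023 \left(- \frac{1}{6622}\right)} = \frac{48783}{- \frac{49023}{6622}} = 48783 \left(- \frac{6622}{49023}\right) = - \frac{107680342}{16341}$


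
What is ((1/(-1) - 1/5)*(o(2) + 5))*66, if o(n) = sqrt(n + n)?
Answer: -2772/5 ≈ -554.40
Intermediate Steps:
o(n) = sqrt(2)*sqrt(n) (o(n) = sqrt(2*n) = sqrt(2)*sqrt(n))
((1/(-1) - 1/5)*(o(2) + 5))*66 = ((1/(-1) - 1/5)*(sqrt(2)*sqrt(2) + 5))*66 = ((1*(-1) - 1*1/5)*(2 + 5))*66 = ((-1 - 1/5)*7)*66 = -6/5*7*66 = -42/5*66 = -2772/5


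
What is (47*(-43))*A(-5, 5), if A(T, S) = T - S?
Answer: 20210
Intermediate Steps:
(47*(-43))*A(-5, 5) = (47*(-43))*(-5 - 1*5) = -2021*(-5 - 5) = -2021*(-10) = 20210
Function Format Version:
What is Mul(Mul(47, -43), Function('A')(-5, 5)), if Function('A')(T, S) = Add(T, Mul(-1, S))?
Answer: 20210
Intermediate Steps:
Mul(Mul(47, -43), Function('A')(-5, 5)) = Mul(Mul(47, -43), Add(-5, Mul(-1, 5))) = Mul(-2021, Add(-5, -5)) = Mul(-2021, -10) = 20210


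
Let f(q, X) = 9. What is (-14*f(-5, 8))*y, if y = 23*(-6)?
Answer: 17388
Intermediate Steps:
y = -138
(-14*f(-5, 8))*y = -14*9*(-138) = -126*(-138) = 17388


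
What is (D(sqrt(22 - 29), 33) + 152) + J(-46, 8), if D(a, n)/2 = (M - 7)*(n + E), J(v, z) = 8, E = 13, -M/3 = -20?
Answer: 5036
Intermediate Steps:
M = 60 (M = -3*(-20) = 60)
D(a, n) = 1378 + 106*n (D(a, n) = 2*((60 - 7)*(n + 13)) = 2*(53*(13 + n)) = 2*(689 + 53*n) = 1378 + 106*n)
(D(sqrt(22 - 29), 33) + 152) + J(-46, 8) = ((1378 + 106*33) + 152) + 8 = ((1378 + 3498) + 152) + 8 = (4876 + 152) + 8 = 5028 + 8 = 5036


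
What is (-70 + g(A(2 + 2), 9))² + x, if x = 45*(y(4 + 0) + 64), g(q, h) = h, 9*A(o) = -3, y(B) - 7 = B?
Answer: 7096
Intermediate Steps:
y(B) = 7 + B
A(o) = -⅓ (A(o) = (⅑)*(-3) = -⅓)
x = 3375 (x = 45*((7 + (4 + 0)) + 64) = 45*((7 + 4) + 64) = 45*(11 + 64) = 45*75 = 3375)
(-70 + g(A(2 + 2), 9))² + x = (-70 + 9)² + 3375 = (-61)² + 3375 = 3721 + 3375 = 7096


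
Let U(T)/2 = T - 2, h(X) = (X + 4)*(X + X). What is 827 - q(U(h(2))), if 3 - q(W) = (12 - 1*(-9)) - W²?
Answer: -1091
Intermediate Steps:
h(X) = 2*X*(4 + X) (h(X) = (4 + X)*(2*X) = 2*X*(4 + X))
U(T) = -4 + 2*T (U(T) = 2*(T - 2) = 2*(-2 + T) = -4 + 2*T)
q(W) = -18 + W² (q(W) = 3 - ((12 - 1*(-9)) - W²) = 3 - ((12 + 9) - W²) = 3 - (21 - W²) = 3 + (-21 + W²) = -18 + W²)
827 - q(U(h(2))) = 827 - (-18 + (-4 + 2*(2*2*(4 + 2)))²) = 827 - (-18 + (-4 + 2*(2*2*6))²) = 827 - (-18 + (-4 + 2*24)²) = 827 - (-18 + (-4 + 48)²) = 827 - (-18 + 44²) = 827 - (-18 + 1936) = 827 - 1*1918 = 827 - 1918 = -1091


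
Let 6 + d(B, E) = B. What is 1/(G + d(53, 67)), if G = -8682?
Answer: -1/8635 ≈ -0.00011581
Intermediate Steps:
d(B, E) = -6 + B
1/(G + d(53, 67)) = 1/(-8682 + (-6 + 53)) = 1/(-8682 + 47) = 1/(-8635) = -1/8635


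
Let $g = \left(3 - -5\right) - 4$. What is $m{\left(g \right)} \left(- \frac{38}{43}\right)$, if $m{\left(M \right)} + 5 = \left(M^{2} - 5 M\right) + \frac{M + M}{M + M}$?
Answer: $\frac{304}{43} \approx 7.0698$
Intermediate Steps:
$g = 4$ ($g = \left(3 + 5\right) - 4 = 8 - 4 = 4$)
$m{\left(M \right)} = -4 + M^{2} - 5 M$ ($m{\left(M \right)} = -5 + \left(\left(M^{2} - 5 M\right) + \frac{M + M}{M + M}\right) = -5 + \left(\left(M^{2} - 5 M\right) + \frac{2 M}{2 M}\right) = -5 + \left(\left(M^{2} - 5 M\right) + 2 M \frac{1}{2 M}\right) = -5 + \left(\left(M^{2} - 5 M\right) + 1\right) = -5 + \left(1 + M^{2} - 5 M\right) = -4 + M^{2} - 5 M$)
$m{\left(g \right)} \left(- \frac{38}{43}\right) = \left(-4 + 4^{2} - 20\right) \left(- \frac{38}{43}\right) = \left(-4 + 16 - 20\right) \left(\left(-38\right) \frac{1}{43}\right) = \left(-8\right) \left(- \frac{38}{43}\right) = \frac{304}{43}$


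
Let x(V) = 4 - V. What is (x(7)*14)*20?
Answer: -840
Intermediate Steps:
(x(7)*14)*20 = ((4 - 1*7)*14)*20 = ((4 - 7)*14)*20 = -3*14*20 = -42*20 = -840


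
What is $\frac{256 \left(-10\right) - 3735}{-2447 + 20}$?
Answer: $\frac{6295}{2427} \approx 2.5937$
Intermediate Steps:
$\frac{256 \left(-10\right) - 3735}{-2447 + 20} = \frac{-2560 - 3735}{-2427} = \left(-6295\right) \left(- \frac{1}{2427}\right) = \frac{6295}{2427}$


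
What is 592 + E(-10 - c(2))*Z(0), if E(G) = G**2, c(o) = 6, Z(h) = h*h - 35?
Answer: -8368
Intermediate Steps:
Z(h) = -35 + h**2 (Z(h) = h**2 - 35 = -35 + h**2)
592 + E(-10 - c(2))*Z(0) = 592 + (-10 - 1*6)**2*(-35 + 0**2) = 592 + (-10 - 6)**2*(-35 + 0) = 592 + (-16)**2*(-35) = 592 + 256*(-35) = 592 - 8960 = -8368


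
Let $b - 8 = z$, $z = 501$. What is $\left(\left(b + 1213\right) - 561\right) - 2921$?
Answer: $-1760$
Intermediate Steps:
$b = 509$ ($b = 8 + 501 = 509$)
$\left(\left(b + 1213\right) - 561\right) - 2921 = \left(\left(509 + 1213\right) - 561\right) - 2921 = \left(1722 - 561\right) - 2921 = 1161 - 2921 = -1760$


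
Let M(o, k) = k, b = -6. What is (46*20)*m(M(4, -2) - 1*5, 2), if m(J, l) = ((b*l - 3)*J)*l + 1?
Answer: 194120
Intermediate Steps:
m(J, l) = 1 + J*l*(-3 - 6*l) (m(J, l) = ((-6*l - 3)*J)*l + 1 = ((-3 - 6*l)*J)*l + 1 = (J*(-3 - 6*l))*l + 1 = J*l*(-3 - 6*l) + 1 = 1 + J*l*(-3 - 6*l))
(46*20)*m(M(4, -2) - 1*5, 2) = (46*20)*(1 - 6*(-2 - 1*5)*2² - 3*(-2 - 1*5)*2) = 920*(1 - 6*(-2 - 5)*4 - 3*(-2 - 5)*2) = 920*(1 - 6*(-7)*4 - 3*(-7)*2) = 920*(1 + 168 + 42) = 920*211 = 194120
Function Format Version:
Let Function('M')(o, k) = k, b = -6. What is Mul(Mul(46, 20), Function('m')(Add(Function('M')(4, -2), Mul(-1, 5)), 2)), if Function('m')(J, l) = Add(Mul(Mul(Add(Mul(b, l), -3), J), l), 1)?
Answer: 194120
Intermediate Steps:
Function('m')(J, l) = Add(1, Mul(J, l, Add(-3, Mul(-6, l)))) (Function('m')(J, l) = Add(Mul(Mul(Add(Mul(-6, l), -3), J), l), 1) = Add(Mul(Mul(Add(-3, Mul(-6, l)), J), l), 1) = Add(Mul(Mul(J, Add(-3, Mul(-6, l))), l), 1) = Add(Mul(J, l, Add(-3, Mul(-6, l))), 1) = Add(1, Mul(J, l, Add(-3, Mul(-6, l)))))
Mul(Mul(46, 20), Function('m')(Add(Function('M')(4, -2), Mul(-1, 5)), 2)) = Mul(Mul(46, 20), Add(1, Mul(-6, Add(-2, Mul(-1, 5)), Pow(2, 2)), Mul(-3, Add(-2, Mul(-1, 5)), 2))) = Mul(920, Add(1, Mul(-6, Add(-2, -5), 4), Mul(-3, Add(-2, -5), 2))) = Mul(920, Add(1, Mul(-6, -7, 4), Mul(-3, -7, 2))) = Mul(920, Add(1, 168, 42)) = Mul(920, 211) = 194120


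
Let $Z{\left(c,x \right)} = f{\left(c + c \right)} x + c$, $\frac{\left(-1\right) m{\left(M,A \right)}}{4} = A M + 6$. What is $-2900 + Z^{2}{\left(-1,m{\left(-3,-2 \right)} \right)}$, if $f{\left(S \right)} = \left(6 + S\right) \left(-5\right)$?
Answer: $916781$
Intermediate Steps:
$m{\left(M,A \right)} = -24 - 4 A M$ ($m{\left(M,A \right)} = - 4 \left(A M + 6\right) = - 4 \left(6 + A M\right) = -24 - 4 A M$)
$f{\left(S \right)} = -30 - 5 S$
$Z{\left(c,x \right)} = c + x \left(-30 - 10 c\right)$ ($Z{\left(c,x \right)} = \left(-30 - 5 \left(c + c\right)\right) x + c = \left(-30 - 5 \cdot 2 c\right) x + c = \left(-30 - 10 c\right) x + c = x \left(-30 - 10 c\right) + c = c + x \left(-30 - 10 c\right)$)
$-2900 + Z^{2}{\left(-1,m{\left(-3,-2 \right)} \right)} = -2900 + \left(-1 - 10 \left(-24 - \left(-8\right) \left(-3\right)\right) \left(3 - 1\right)\right)^{2} = -2900 + \left(-1 - 10 \left(-24 - 24\right) 2\right)^{2} = -2900 + \left(-1 - \left(-480\right) 2\right)^{2} = -2900 + \left(-1 + 960\right)^{2} = -2900 + 959^{2} = -2900 + 919681 = 916781$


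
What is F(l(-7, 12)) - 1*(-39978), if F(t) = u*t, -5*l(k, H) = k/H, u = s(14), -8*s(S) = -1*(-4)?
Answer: 4797353/120 ≈ 39978.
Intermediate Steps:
s(S) = -½ (s(S) = -(-1)*(-4)/8 = -⅛*4 = -½)
u = -½ ≈ -0.50000
l(k, H) = -k/(5*H)
F(t) = -t/2
F(l(-7, 12)) - 1*(-39978) = -(-1)*(-7)/(10*12) - 1*(-39978) = -(-1)*(-7)/(10*12) + 39978 = -½*7/60 + 39978 = -7/120 + 39978 = 4797353/120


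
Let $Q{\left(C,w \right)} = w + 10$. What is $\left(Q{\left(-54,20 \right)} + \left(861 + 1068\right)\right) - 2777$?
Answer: $-818$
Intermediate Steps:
$Q{\left(C,w \right)} = 10 + w$
$\left(Q{\left(-54,20 \right)} + \left(861 + 1068\right)\right) - 2777 = \left(\left(10 + 20\right) + \left(861 + 1068\right)\right) - 2777 = \left(30 + 1929\right) - 2777 = 1959 - 2777 = -818$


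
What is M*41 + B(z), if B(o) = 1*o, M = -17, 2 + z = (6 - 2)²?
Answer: -683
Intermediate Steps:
z = 14 (z = -2 + (6 - 2)² = -2 + 4² = -2 + 16 = 14)
B(o) = o
M*41 + B(z) = -17*41 + 14 = -697 + 14 = -683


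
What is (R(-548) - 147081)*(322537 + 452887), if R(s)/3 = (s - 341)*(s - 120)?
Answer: 1267411142400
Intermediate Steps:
R(s) = 3*(-341 + s)*(-120 + s) (R(s) = 3*((s - 341)*(s - 120)) = 3*((-341 + s)*(-120 + s)) = 3*(-341 + s)*(-120 + s))
(R(-548) - 147081)*(322537 + 452887) = ((122760 - 1383*(-548) + 3*(-548)**2) - 147081)*(322537 + 452887) = ((122760 + 757884 + 3*300304) - 147081)*775424 = ((122760 + 757884 + 900912) - 147081)*775424 = (1781556 - 147081)*775424 = 1634475*775424 = 1267411142400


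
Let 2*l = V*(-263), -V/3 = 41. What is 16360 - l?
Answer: 371/2 ≈ 185.50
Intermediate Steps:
V = -123 (V = -3*41 = -123)
l = 32349/2 (l = (-123*(-263))/2 = (1/2)*32349 = 32349/2 ≈ 16175.)
16360 - l = 16360 - 1*32349/2 = 16360 - 32349/2 = 371/2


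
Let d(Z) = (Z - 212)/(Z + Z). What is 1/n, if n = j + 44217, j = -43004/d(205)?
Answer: 7/17941159 ≈ 3.9016e-7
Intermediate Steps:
d(Z) = (-212 + Z)/(2*Z) (d(Z) = (-212 + Z)/((2*Z)) = (-212 + Z)*(1/(2*Z)) = (-212 + Z)/(2*Z))
j = 17631640/7 (j = -43004*410/(-212 + 205) = -43004/((1/2)*(1/205)*(-7)) = -43004/(-7/410) = -43004*(-410/7) = 17631640/7 ≈ 2.5188e+6)
n = 17941159/7 (n = 17631640/7 + 44217 = 17941159/7 ≈ 2.5630e+6)
1/n = 1/(17941159/7) = 7/17941159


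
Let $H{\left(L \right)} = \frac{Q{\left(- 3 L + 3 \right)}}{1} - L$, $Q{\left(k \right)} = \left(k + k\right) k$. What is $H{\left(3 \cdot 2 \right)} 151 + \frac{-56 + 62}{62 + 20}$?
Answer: $\frac{2748807}{41} \approx 67044.0$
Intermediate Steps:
$Q{\left(k \right)} = 2 k^{2}$ ($Q{\left(k \right)} = 2 k k = 2 k^{2}$)
$H{\left(L \right)} = - L + 2 \left(3 - 3 L\right)^{2}$ ($H{\left(L \right)} = \frac{2 \left(- 3 L + 3\right)^{2}}{1} - L = 2 \left(3 - 3 L\right)^{2} \cdot 1 - L = 2 \left(3 - 3 L\right)^{2} - L = - L + 2 \left(3 - 3 L\right)^{2}$)
$H{\left(3 \cdot 2 \right)} 151 + \frac{-56 + 62}{62 + 20} = \left(- 3 \cdot 2 + 18 \left(-1 + 3 \cdot 2\right)^{2}\right) 151 + \frac{-56 + 62}{62 + 20} = \left(\left(-1\right) 6 + 18 \left(-1 + 6\right)^{2}\right) 151 + \frac{6}{82} = \left(-6 + 18 \cdot 5^{2}\right) 151 + 6 \cdot \frac{1}{82} = \left(-6 + 18 \cdot 25\right) 151 + \frac{3}{41} = \left(-6 + 450\right) 151 + \frac{3}{41} = 444 \cdot 151 + \frac{3}{41} = 67044 + \frac{3}{41} = \frac{2748807}{41}$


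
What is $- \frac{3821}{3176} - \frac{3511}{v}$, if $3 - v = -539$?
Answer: $- \frac{6610959}{860696} \approx -7.6809$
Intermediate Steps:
$v = 542$ ($v = 3 - -539 = 3 + 539 = 542$)
$- \frac{3821}{3176} - \frac{3511}{v} = - \frac{3821}{3176} - \frac{3511}{542} = - \frac{6610959}{860696}$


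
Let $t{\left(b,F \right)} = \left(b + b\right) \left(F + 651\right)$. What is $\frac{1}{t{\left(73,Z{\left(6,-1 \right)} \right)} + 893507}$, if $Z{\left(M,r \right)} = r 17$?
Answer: $\frac{1}{986071} \approx 1.0141 \cdot 10^{-6}$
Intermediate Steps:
$Z{\left(M,r \right)} = 17 r$
$t{\left(b,F \right)} = 2 b \left(651 + F\right)$
$\frac{1}{t{\left(73,Z{\left(6,-1 \right)} \right)} + 893507} = \frac{1}{2 \cdot 73 \left(651 + 17 \left(-1\right)\right) + 893507} = \frac{1}{2 \cdot 73 \left(651 - 17\right) + 893507} = \frac{1}{2 \cdot 73 \cdot 634 + 893507} = \frac{1}{92564 + 893507} = \frac{1}{986071}$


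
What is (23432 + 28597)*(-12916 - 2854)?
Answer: -820497330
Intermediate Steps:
(23432 + 28597)*(-12916 - 2854) = 52029*(-15770) = -820497330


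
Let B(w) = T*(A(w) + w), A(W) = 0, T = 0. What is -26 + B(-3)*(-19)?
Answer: -26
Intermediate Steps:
B(w) = 0 (B(w) = 0*(0 + w) = 0*w = 0)
-26 + B(-3)*(-19) = -26 + 0*(-19) = -26 + 0 = -26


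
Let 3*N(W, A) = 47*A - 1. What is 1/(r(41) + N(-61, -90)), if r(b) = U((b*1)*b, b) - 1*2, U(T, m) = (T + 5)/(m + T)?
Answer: -861/1215176 ≈ -0.00070854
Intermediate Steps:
U(T, m) = (5 + T)/(T + m)
N(W, A) = -⅓ + 47*A/3 (N(W, A) = (47*A - 1)/3 = (-1 + 47*A)/3 = -⅓ + 47*A/3)
r(b) = -2 + (5 + b²)/(b + b²) (r(b) = (5 + (b*1)*b)/((b*1)*b + b) - 1*2 = (5 + b*b)/(b*b + b) - 2 = (5 + b²)/(b² + b) - 2 = (5 + b²)/(b + b²) - 2 = -2 + (5 + b²)/(b + b²))
1/(r(41) + N(-61, -90)) = 1/((5 - 1*41² - 2*41)/(41*(1 + 41)) + (-⅓ + (47/3)*(-90))) = 1/((1/41)*(5 - 1*1681 - 82)/42 + (-⅓ - 1410)) = 1/((1/41)*(1/42)*(5 - 1681 - 82) - 4231/3) = 1/((1/41)*(1/42)*(-1758) - 4231/3) = 1/(-293/287 - 4231/3) = 1/(-1215176/861) = -861/1215176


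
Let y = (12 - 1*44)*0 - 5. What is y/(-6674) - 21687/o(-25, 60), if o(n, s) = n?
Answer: 144739163/166850 ≈ 867.48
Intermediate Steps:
y = -5 (y = (12 - 44)*0 - 5 = -32*0 - 5 = 0 - 5 = -5)
y/(-6674) - 21687/o(-25, 60) = -5/(-6674) - 21687/(-25) = -5*(-1/6674) - 21687*(-1/25) = 5/6674 + 21687/25 = 144739163/166850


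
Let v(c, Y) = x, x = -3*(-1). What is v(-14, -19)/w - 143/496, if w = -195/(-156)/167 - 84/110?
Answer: -58641803/13779376 ≈ -4.2558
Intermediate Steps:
x = 3
v(c, Y) = 3
w = -27781/36740 (w = -195*(-1/156)*(1/167) - 84*1/110 = (5/4)*(1/167) - 42/55 = 5/668 - 42/55 = -27781/36740 ≈ -0.75615)
v(-14, -19)/w - 143/496 = 3/(-27781/36740) - 143/496 = 3*(-36740/27781) - 143*1/496 = -110220/27781 - 143/496 = -58641803/13779376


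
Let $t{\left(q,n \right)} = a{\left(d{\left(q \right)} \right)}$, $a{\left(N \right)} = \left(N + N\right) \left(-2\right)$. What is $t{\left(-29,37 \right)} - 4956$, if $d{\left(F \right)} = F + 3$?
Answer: $-4852$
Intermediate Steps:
$d{\left(F \right)} = 3 + F$
$a{\left(N \right)} = - 4 N$ ($a{\left(N \right)} = 2 N \left(-2\right) = - 4 N$)
$t{\left(q,n \right)} = -12 - 4 q$ ($t{\left(q,n \right)} = - 4 \left(3 + q\right) = -12 - 4 q$)
$t{\left(-29,37 \right)} - 4956 = \left(-12 - -116\right) - 4956 = \left(-12 + 116\right) - 4956 = 104 - 4956 = -4852$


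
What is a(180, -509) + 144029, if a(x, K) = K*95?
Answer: 95674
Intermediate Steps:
a(x, K) = 95*K
a(180, -509) + 144029 = 95*(-509) + 144029 = -48355 + 144029 = 95674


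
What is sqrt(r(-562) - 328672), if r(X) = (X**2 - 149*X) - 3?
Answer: sqrt(70907) ≈ 266.28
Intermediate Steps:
r(X) = -3 + X**2 - 149*X
sqrt(r(-562) - 328672) = sqrt((-3 + (-562)**2 - 149*(-562)) - 328672) = sqrt((-3 + 315844 + 83738) - 328672) = sqrt(399579 - 328672) = sqrt(70907)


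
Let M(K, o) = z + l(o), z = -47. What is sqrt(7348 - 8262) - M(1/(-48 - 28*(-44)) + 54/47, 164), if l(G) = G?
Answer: -117 + I*sqrt(914) ≈ -117.0 + 30.232*I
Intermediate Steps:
M(K, o) = -47 + o
sqrt(7348 - 8262) - M(1/(-48 - 28*(-44)) + 54/47, 164) = sqrt(7348 - 8262) - (-47 + 164) = sqrt(-914) - 1*117 = I*sqrt(914) - 117 = -117 + I*sqrt(914)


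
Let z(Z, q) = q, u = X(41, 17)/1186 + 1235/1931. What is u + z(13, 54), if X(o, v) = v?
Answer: 125166501/2290166 ≈ 54.654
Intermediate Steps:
u = 1497537/2290166 (u = 17/1186 + 1235/1931 = 1497537/2290166 ≈ 0.65390)
u + z(13, 54) = 1497537/2290166 + 54 = 125166501/2290166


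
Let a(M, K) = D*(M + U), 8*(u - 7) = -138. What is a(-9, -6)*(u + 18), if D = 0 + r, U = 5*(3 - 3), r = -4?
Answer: 279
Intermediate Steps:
u = -41/4 (u = 7 + (1/8)*(-138) = 7 - 69/4 = -41/4 ≈ -10.250)
U = 0 (U = 5*0 = 0)
D = -4 (D = 0 - 4 = -4)
a(M, K) = -4*M (a(M, K) = -4*(M + 0) = -4*M)
a(-9, -6)*(u + 18) = (-4*(-9))*(-41/4 + 18) = 36*(31/4) = 279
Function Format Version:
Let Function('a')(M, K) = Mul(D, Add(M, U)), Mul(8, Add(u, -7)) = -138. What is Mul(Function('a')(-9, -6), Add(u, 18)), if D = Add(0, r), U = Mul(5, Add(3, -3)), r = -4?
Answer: 279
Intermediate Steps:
u = Rational(-41, 4) (u = Add(7, Mul(Rational(1, 8), -138)) = Add(7, Rational(-69, 4)) = Rational(-41, 4) ≈ -10.250)
U = 0 (U = Mul(5, 0) = 0)
D = -4 (D = Add(0, -4) = -4)
Function('a')(M, K) = Mul(-4, M) (Function('a')(M, K) = Mul(-4, Add(M, 0)) = Mul(-4, M))
Mul(Function('a')(-9, -6), Add(u, 18)) = Mul(Mul(-4, -9), Add(Rational(-41, 4), 18)) = Mul(36, Rational(31, 4)) = 279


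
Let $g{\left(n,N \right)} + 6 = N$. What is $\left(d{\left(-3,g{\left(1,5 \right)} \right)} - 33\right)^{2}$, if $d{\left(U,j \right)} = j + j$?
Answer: $1225$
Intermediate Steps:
$g{\left(n,N \right)} = -6 + N$
$d{\left(U,j \right)} = 2 j$
$\left(d{\left(-3,g{\left(1,5 \right)} \right)} - 33\right)^{2} = \left(2 \left(-6 + 5\right) - 33\right)^{2} = \left(2 \left(-1\right) - 33\right)^{2} = \left(-2 - 33\right)^{2} = \left(-35\right)^{2} = 1225$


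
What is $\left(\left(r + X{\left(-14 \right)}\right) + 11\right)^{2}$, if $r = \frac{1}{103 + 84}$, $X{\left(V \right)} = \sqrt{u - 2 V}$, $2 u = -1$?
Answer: $\frac{10394023}{69938} + \frac{2058 \sqrt{110}}{187} \approx 264.04$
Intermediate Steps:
$u = - \frac{1}{2}$ ($u = \frac{1}{2} \left(-1\right) = - \frac{1}{2} \approx -0.5$)
$X{\left(V \right)} = \sqrt{- \frac{1}{2} - 2 V}$
$r = \frac{1}{187} \approx 0.0053476$
$\left(\left(r + X{\left(-14 \right)}\right) + 11\right)^{2} = \left(\left(\frac{1}{187} + \frac{\sqrt{-2 - -112}}{2}\right) + 11\right)^{2} = \left(\left(\frac{1}{187} + \frac{\sqrt{-2 + 112}}{2}\right) + 11\right)^{2} = \left(\left(\frac{1}{187} + \frac{\sqrt{110}}{2}\right) + 11\right)^{2} = \left(\frac{2058}{187} + \frac{\sqrt{110}}{2}\right)^{2}$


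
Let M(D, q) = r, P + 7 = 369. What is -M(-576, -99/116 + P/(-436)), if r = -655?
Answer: 655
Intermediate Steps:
P = 362 (P = -7 + 369 = 362)
M(D, q) = -655
-M(-576, -99/116 + P/(-436)) = -1*(-655) = 655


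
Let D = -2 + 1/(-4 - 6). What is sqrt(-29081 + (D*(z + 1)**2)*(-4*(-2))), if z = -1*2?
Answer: I*sqrt(727445)/5 ≈ 170.58*I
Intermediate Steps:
z = -2
D = -21/10 (D = -2 + 1/(-10) = -2 - 1/10 = -21/10 ≈ -2.1000)
sqrt(-29081 + (D*(z + 1)**2)*(-4*(-2))) = sqrt(-29081 + (-21*(-2 + 1)**2/10)*(-4*(-2))) = sqrt(-29081 - 21/10*(-1)**2*8) = sqrt(-29081 - 21/10*1*8) = sqrt(-29081 - 21/10*8) = sqrt(-29081 - 84/5) = sqrt(-145489/5) = I*sqrt(727445)/5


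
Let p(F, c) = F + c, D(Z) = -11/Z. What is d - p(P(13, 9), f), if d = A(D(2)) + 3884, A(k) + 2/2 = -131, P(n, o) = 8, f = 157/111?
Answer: 415427/111 ≈ 3742.6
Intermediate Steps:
f = 157/111 (f = 157*(1/111) = 157/111 ≈ 1.4144)
A(k) = -132 (A(k) = -1 - 131 = -132)
d = 3752 (d = -132 + 3884 = 3752)
d - p(P(13, 9), f) = 3752 - (8 + 157/111) = 3752 - 1*1045/111 = 3752 - 1045/111 = 415427/111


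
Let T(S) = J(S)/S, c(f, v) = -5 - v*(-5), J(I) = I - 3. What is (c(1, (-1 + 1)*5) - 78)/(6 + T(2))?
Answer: -166/11 ≈ -15.091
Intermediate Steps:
J(I) = -3 + I
c(f, v) = -5 + 5*v (c(f, v) = -5 - (-5)*v = -5 + 5*v)
T(S) = (-3 + S)/S
(c(1, (-1 + 1)*5) - 78)/(6 + T(2)) = ((-5 + 5*((-1 + 1)*5)) - 78)/(6 + (-3 + 2)/2) = ((-5 + 5*(0*5)) - 78)/(6 + (½)*(-1)) = ((-5 + 5*0) - 78)/(6 - ½) = ((-5 + 0) - 78)/(11/2) = (-5 - 78)*(2/11) = -83*2/11 = -166/11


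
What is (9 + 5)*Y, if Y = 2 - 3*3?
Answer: -98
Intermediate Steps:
Y = -7 (Y = 2 - 9 = -7)
(9 + 5)*Y = (9 + 5)*(-7) = 14*(-7) = -98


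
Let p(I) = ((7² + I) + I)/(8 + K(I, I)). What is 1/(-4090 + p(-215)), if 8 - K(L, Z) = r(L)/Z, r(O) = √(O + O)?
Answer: (-√430 + 3440*I)/(5*(-2830303*I + 818*√430)) ≈ -0.00024308 - 8.4816e-9*I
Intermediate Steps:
r(O) = √2*√O (r(O) = √(2*O) = √2*√O)
K(L, Z) = 8 - √2*√L/Z
p(I) = (49 + 2*I)/(16 - √2/√I) (p(I) = ((7² + I) + I)/(8 + (8 - √2*√I/I)) = ((49 + I) + I)/(8 + (8 - √2/√I)) = (49 + 2*I)/(16 - √2/√I))
1/(-4090 + p(-215)) = 1/(-4090 + √(-215)*(49 + 2*(-215))/(-√2 + 16*√(-215))) = 1/(-4090 + (I*√215)*(49 - 430)/(-√2 + 16*(I*√215))) = 1/(-4090 + (I*√215)*(-381)/(-√2 + 16*I*√215)) = 1/(-4090 - 381*I*√215/(-√2 + 16*I*√215))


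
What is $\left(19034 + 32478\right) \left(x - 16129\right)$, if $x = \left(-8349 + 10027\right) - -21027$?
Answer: $338742912$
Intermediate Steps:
$x = 22705$ ($x = 1678 + 21027 = 22705$)
$\left(19034 + 32478\right) \left(x - 16129\right) = \left(19034 + 32478\right) \left(22705 - 16129\right) = 51512 \cdot 6576 = 338742912$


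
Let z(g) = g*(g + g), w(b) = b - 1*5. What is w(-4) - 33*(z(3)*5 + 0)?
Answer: -2979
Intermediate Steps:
w(b) = -5 + b (w(b) = b - 5 = -5 + b)
z(g) = 2*g² (z(g) = g*(2*g) = 2*g²)
w(-4) - 33*(z(3)*5 + 0) = (-5 - 4) - 33*((2*3²)*5 + 0) = -9 - 33*((2*9)*5 + 0) = -9 - 33*(18*5 + 0) = -9 - 33*(90 + 0) = -9 - 33*90 = -9 - 2970 = -2979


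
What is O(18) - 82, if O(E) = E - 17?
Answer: -81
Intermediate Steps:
O(E) = -17 + E
O(18) - 82 = (-17 + 18) - 82 = 1 - 82 = -81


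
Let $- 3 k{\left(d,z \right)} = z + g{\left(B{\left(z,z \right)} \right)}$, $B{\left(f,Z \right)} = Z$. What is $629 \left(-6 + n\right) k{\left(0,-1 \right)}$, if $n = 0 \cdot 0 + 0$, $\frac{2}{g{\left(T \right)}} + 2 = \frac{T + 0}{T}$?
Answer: $-3774$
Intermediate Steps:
$g{\left(T \right)} = -2$ ($g{\left(T \right)} = \frac{2}{-2 + \frac{T + 0}{T}} = \frac{2}{-2 + \frac{T}{T}} = \frac{2}{-2 + 1} = \frac{2}{-1} = 2 \left(-1\right) = -2$)
$n = 0$ ($n = 0 + 0 = 0$)
$k{\left(d,z \right)} = \frac{2}{3} - \frac{z}{3}$ ($k{\left(d,z \right)} = - \frac{z - 2}{3} = - \frac{-2 + z}{3} = \frac{2}{3} - \frac{z}{3}$)
$629 \left(-6 + n\right) k{\left(0,-1 \right)} = 629 \left(-6 + 0\right) \left(\frac{2}{3} - - \frac{1}{3}\right) = 629 \left(- 6 \left(\frac{2}{3} + \frac{1}{3}\right)\right) = 629 \left(\left(-6\right) 1\right) = 629 \left(-6\right) = -3774$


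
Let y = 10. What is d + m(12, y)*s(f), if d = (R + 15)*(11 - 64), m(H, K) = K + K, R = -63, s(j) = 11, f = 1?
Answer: 2764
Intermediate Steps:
m(H, K) = 2*K
d = 2544 (d = (-63 + 15)*(11 - 64) = -48*(-53) = 2544)
d + m(12, y)*s(f) = 2544 + (2*10)*11 = 2544 + 20*11 = 2544 + 220 = 2764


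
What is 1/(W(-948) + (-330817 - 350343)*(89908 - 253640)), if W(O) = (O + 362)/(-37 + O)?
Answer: 985/109854773783786 ≈ 8.9664e-12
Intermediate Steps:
W(O) = (362 + O)/(-37 + O)
1/(W(-948) + (-330817 - 350343)*(89908 - 253640)) = 1/((362 - 948)/(-37 - 948) + (-330817 - 350343)*(89908 - 253640)) = 1/(-586/(-985) - 681160*(-163732)) = 1/(-1/985*(-586) + 111527689120) = 1/(586/985 + 111527689120) = 1/(109854773783786/985) = 985/109854773783786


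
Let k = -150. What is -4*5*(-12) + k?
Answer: 90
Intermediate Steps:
-4*5*(-12) + k = -4*5*(-12) - 150 = -20*(-12) - 150 = 240 - 150 = 90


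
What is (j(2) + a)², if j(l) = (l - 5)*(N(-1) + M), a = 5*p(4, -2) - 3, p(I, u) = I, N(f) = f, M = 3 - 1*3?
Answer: 400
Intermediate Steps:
M = 0 (M = 3 - 3 = 0)
a = 17 (a = 5*4 - 3 = 20 - 3 = 17)
j(l) = 5 - l (j(l) = (l - 5)*(-1 + 0) = (-5 + l)*(-1) = 5 - l)
(j(2) + a)² = ((5 - 1*2) + 17)² = ((5 - 2) + 17)² = (3 + 17)² = 20² = 400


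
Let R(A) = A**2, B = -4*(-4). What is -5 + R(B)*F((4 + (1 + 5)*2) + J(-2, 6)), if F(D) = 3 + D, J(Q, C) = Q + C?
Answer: 5883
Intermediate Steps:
B = 16
J(Q, C) = C + Q
-5 + R(B)*F((4 + (1 + 5)*2) + J(-2, 6)) = -5 + 16**2*(3 + ((4 + (1 + 5)*2) + (6 - 2))) = -5 + 256*(3 + ((4 + 6*2) + 4)) = -5 + 256*(3 + ((4 + 12) + 4)) = -5 + 256*(3 + (16 + 4)) = -5 + 256*(3 + 20) = -5 + 256*23 = -5 + 5888 = 5883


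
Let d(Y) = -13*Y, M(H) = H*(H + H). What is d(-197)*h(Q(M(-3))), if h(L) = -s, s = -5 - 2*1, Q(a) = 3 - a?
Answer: 17927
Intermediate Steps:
M(H) = 2*H² (M(H) = H*(2*H) = 2*H²)
s = -7 (s = -5 - 2 = -7)
h(L) = 7 (h(L) = -1*(-7) = 7)
d(-197)*h(Q(M(-3))) = -13*(-197)*7 = 2561*7 = 17927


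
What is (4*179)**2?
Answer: 512656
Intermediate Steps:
(4*179)**2 = 716**2 = 512656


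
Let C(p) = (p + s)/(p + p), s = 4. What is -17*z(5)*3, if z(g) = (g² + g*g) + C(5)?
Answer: -25959/10 ≈ -2595.9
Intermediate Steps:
C(p) = (4 + p)/(2*p) (C(p) = (p + 4)/(p + p) = (4 + p)/((2*p)) = (4 + p)*(1/(2*p)) = (4 + p)/(2*p))
z(g) = 9/10 + 2*g² (z(g) = (g² + g*g) + (½)*(4 + 5)/5 = (g² + g²) + (½)*(⅕)*9 = 2*g² + 9/10 = 9/10 + 2*g²)
-17*z(5)*3 = -17*(9/10 + 2*5²)*3 = -17*(9/10 + 2*25)*3 = -17*(9/10 + 50)*3 = -17*509/10*3 = -8653/10*3 = -25959/10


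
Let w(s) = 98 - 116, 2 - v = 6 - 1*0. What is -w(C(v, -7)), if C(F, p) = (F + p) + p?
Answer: 18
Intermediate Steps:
v = -4 (v = 2 - (6 - 1*0) = 2 - (6 + 0) = 2 - 1*6 = 2 - 6 = -4)
C(F, p) = F + 2*p
w(s) = -18
-w(C(v, -7)) = -1*(-18) = 18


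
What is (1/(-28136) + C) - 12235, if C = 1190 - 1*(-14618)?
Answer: 100529927/28136 ≈ 3573.0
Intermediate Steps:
C = 15808 (C = 1190 + 14618 = 15808)
(1/(-28136) + C) - 12235 = (1/(-28136) + 15808) - 12235 = (-1/28136 + 15808) - 12235 = 444773887/28136 - 12235 = 100529927/28136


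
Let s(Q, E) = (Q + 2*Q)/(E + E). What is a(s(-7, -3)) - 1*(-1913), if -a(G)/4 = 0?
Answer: 1913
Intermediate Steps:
s(Q, E) = 3*Q/(2*E) (s(Q, E) = (3*Q)/((2*E)) = (3*Q)*(1/(2*E)) = 3*Q/(2*E))
a(G) = 0 (a(G) = -4*0 = 0)
a(s(-7, -3)) - 1*(-1913) = 0 - 1*(-1913) = 0 + 1913 = 1913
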